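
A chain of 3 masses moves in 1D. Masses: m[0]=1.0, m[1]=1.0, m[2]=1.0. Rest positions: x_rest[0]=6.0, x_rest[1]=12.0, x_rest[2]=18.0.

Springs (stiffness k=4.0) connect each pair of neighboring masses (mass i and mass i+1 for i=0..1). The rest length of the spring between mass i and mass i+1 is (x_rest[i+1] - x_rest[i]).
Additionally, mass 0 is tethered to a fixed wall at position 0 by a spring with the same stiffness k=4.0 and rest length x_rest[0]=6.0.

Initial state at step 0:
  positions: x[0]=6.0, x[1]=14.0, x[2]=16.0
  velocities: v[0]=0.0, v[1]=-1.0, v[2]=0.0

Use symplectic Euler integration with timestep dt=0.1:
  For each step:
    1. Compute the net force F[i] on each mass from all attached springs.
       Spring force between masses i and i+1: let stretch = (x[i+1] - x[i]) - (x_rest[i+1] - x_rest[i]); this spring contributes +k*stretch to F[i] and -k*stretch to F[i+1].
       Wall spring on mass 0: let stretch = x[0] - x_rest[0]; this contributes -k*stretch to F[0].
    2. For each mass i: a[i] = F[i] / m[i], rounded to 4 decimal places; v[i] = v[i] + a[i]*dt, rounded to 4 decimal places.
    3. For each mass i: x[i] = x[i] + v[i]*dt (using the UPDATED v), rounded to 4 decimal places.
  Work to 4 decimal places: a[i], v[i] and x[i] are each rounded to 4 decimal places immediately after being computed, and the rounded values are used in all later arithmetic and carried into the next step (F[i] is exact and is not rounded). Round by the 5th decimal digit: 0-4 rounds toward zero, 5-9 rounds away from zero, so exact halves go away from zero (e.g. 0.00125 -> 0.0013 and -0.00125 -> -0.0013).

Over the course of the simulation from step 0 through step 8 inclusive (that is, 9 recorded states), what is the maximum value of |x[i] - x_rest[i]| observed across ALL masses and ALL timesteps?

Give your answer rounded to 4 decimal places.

Step 0: x=[6.0000 14.0000 16.0000] v=[0.0000 -1.0000 0.0000]
Step 1: x=[6.0800 13.6600 16.1600] v=[0.8000 -3.4000 1.6000]
Step 2: x=[6.2200 13.1168 16.4600] v=[1.4000 -5.4320 3.0000]
Step 3: x=[6.3871 12.4315 16.8663] v=[1.6707 -6.8534 4.0627]
Step 4: x=[6.5405 11.6818 17.3352] v=[1.5336 -7.4972 4.6888]
Step 5: x=[6.6379 10.9526 17.8179] v=[0.9739 -7.2924 4.8274]
Step 6: x=[6.6424 10.3254 18.2660] v=[0.0446 -6.2722 4.4813]
Step 7: x=[6.5285 9.8685 18.6365] v=[-1.1392 -4.5692 3.7051]
Step 8: x=[6.2870 9.6287 18.8963] v=[-2.4146 -2.3980 2.5979]
Max displacement = 2.3713

Answer: 2.3713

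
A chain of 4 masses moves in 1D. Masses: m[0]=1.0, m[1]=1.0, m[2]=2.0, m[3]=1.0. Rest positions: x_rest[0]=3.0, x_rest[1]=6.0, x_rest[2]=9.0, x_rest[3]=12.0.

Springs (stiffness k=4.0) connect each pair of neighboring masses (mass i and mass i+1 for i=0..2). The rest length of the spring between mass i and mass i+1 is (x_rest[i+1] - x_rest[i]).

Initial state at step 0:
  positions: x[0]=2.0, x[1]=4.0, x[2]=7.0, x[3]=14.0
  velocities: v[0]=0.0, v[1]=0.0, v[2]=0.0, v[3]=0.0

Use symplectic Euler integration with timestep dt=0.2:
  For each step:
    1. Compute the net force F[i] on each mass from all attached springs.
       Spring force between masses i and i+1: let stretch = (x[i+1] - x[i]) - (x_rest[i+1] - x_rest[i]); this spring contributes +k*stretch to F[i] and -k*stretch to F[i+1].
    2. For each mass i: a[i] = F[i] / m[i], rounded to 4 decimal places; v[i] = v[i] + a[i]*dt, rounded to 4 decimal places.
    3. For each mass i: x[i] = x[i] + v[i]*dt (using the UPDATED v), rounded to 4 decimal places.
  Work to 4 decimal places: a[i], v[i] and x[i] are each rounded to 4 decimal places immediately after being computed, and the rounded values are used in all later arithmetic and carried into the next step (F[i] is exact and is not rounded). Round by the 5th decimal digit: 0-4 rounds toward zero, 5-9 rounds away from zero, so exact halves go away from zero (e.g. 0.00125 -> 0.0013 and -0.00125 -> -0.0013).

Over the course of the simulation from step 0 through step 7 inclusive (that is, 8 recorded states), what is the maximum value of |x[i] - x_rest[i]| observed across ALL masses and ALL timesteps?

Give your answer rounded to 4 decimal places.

Answer: 3.5287

Derivation:
Step 0: x=[2.0000 4.0000 7.0000 14.0000] v=[0.0000 0.0000 0.0000 0.0000]
Step 1: x=[1.8400 4.1600 7.3200 13.3600] v=[-0.8000 0.8000 1.6000 -3.2000]
Step 2: x=[1.5712 4.4544 7.8704 12.2336] v=[-1.3440 1.4720 2.7520 -5.6320]
Step 3: x=[1.2837 4.8340 8.4966 10.8891] v=[-1.4374 1.8982 3.1309 -6.7226]
Step 4: x=[1.0843 5.2316 9.0212 9.6418] v=[-0.9972 1.9880 2.6229 -6.2366]
Step 5: x=[1.0684 5.5720 9.2923 8.7752] v=[-0.0794 1.7018 1.3553 -4.3331]
Step 6: x=[1.2931 5.7870 9.2244 8.4713] v=[1.1235 1.0752 -0.3397 -1.5194]
Step 7: x=[1.7568 5.8330 8.8212 8.7679] v=[2.3186 0.2300 -2.0159 1.4831]
Max displacement = 3.5287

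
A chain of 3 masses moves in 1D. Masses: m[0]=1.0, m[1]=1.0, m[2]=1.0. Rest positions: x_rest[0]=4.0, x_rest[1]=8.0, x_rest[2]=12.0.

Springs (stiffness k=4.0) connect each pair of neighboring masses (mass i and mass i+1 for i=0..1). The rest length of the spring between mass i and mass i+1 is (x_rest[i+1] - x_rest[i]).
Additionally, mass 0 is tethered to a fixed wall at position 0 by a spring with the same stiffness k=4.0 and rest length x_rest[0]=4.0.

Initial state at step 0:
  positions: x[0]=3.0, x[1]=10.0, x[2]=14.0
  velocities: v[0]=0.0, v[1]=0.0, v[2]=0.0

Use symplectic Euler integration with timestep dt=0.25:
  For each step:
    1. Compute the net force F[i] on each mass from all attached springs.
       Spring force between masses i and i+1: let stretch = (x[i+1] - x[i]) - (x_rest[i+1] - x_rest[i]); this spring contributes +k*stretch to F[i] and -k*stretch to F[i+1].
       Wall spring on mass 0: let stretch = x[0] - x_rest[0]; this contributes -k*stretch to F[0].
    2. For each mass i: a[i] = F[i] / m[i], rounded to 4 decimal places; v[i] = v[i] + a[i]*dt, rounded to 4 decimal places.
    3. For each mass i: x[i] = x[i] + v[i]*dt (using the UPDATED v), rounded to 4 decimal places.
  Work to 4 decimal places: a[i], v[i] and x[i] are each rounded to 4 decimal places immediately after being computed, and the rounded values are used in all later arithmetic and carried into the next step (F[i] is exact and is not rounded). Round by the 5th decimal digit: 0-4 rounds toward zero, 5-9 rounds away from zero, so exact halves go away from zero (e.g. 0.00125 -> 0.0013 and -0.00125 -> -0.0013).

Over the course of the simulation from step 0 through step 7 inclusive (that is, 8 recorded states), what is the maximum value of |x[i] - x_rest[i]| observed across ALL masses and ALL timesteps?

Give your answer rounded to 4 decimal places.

Answer: 2.0625

Derivation:
Step 0: x=[3.0000 10.0000 14.0000] v=[0.0000 0.0000 0.0000]
Step 1: x=[4.0000 9.2500 14.0000] v=[4.0000 -3.0000 0.0000]
Step 2: x=[5.3125 8.3750 13.8125] v=[5.2500 -3.5000 -0.7500]
Step 3: x=[6.0625 8.0938 13.2656] v=[3.0000 -1.1250 -2.1875]
Step 4: x=[5.8047 8.5977 12.4258] v=[-1.0312 2.0155 -3.3593]
Step 5: x=[4.7940 9.3604 11.6290] v=[-4.0429 3.0506 -3.1874]
Step 6: x=[3.7264 9.5486 11.2650] v=[-4.2705 0.7528 -1.4560]
Step 7: x=[3.1827 8.7104 11.4719] v=[-2.1747 -3.3530 0.8276]
Max displacement = 2.0625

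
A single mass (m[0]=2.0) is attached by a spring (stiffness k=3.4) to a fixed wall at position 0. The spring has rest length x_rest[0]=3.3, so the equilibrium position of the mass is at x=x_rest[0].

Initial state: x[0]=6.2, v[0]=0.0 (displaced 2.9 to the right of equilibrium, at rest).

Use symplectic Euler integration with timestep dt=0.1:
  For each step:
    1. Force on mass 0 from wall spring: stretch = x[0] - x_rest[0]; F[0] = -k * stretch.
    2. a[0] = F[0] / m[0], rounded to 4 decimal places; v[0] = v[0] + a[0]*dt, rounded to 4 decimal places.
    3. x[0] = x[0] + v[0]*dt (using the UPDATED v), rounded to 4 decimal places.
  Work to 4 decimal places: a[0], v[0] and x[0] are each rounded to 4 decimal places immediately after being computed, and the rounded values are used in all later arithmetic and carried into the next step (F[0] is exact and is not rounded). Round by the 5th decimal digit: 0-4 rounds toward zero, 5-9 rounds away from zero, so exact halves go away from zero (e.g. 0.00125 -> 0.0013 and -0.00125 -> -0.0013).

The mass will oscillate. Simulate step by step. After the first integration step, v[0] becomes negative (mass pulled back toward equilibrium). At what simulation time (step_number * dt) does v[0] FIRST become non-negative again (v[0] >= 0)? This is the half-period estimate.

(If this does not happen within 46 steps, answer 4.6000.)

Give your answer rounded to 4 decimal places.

Step 0: x=[6.2000] v=[0.0000]
Step 1: x=[6.1507] v=[-0.4930]
Step 2: x=[6.0529] v=[-0.9776]
Step 3: x=[5.9083] v=[-1.4456]
Step 4: x=[5.7194] v=[-1.8890]
Step 5: x=[5.4894] v=[-2.3003]
Step 6: x=[5.2222] v=[-2.6725]
Step 7: x=[4.9223] v=[-2.9993]
Step 8: x=[4.5948] v=[-3.2751]
Step 9: x=[4.2453] v=[-3.4952]
Step 10: x=[3.8797] v=[-3.6559]
Step 11: x=[3.5043] v=[-3.7545]
Step 12: x=[3.1254] v=[-3.7892]
Step 13: x=[2.7495] v=[-3.7595]
Step 14: x=[2.3829] v=[-3.6659]
Step 15: x=[2.0319] v=[-3.5100]
Step 16: x=[1.7025] v=[-3.2944]
Step 17: x=[1.4002] v=[-3.0228]
Step 18: x=[1.1302] v=[-2.6998]
Step 19: x=[0.8971] v=[-2.3309]
Step 20: x=[0.7049] v=[-1.9224]
Step 21: x=[0.5568] v=[-1.4812]
Step 22: x=[0.4553] v=[-1.0149]
Step 23: x=[0.4022] v=[-0.5313]
Step 24: x=[0.3983] v=[-0.0387]
Step 25: x=[0.4438] v=[0.4546]
First v>=0 after going negative at step 25, time=2.5000

Answer: 2.5000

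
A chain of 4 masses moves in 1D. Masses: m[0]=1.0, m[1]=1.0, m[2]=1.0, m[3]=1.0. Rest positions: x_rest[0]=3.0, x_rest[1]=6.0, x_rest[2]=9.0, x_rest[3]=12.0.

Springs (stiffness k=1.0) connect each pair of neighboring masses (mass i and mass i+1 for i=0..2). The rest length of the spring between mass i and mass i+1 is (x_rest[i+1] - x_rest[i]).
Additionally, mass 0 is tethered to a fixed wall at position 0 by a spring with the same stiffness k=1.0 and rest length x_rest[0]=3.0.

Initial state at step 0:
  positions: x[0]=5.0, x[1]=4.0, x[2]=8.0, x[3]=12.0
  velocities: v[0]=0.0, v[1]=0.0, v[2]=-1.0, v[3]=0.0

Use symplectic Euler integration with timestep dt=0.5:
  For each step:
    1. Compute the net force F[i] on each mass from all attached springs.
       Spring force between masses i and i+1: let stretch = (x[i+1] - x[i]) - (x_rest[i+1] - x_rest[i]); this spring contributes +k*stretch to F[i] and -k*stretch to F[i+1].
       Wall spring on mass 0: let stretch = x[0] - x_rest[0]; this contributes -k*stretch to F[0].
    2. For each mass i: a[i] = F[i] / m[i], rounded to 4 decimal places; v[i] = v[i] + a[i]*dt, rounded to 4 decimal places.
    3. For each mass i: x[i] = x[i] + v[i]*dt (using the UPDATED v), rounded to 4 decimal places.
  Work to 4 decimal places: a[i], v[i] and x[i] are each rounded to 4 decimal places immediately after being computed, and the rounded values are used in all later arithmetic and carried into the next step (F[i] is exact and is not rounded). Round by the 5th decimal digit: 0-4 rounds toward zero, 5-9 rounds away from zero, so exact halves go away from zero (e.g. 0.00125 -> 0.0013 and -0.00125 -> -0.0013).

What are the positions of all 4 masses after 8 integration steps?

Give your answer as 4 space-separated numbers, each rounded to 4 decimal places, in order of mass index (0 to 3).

Step 0: x=[5.0000 4.0000 8.0000 12.0000] v=[0.0000 0.0000 -1.0000 0.0000]
Step 1: x=[3.5000 5.2500 7.5000 11.7500] v=[-3.0000 2.5000 -1.0000 -0.5000]
Step 2: x=[1.5625 6.6250 7.5000 11.1875] v=[-3.8750 2.7500 0.0000 -1.1250]
Step 3: x=[0.5000 6.9532 8.2032 10.4531] v=[-2.1250 0.6563 1.4063 -1.4688]
Step 4: x=[0.9258 5.9806 9.1564 9.9062] v=[0.8516 -1.9453 1.9063 -1.0938]
Step 5: x=[2.3839 4.5382 9.5031 9.9219] v=[2.9161 -2.8848 0.6933 0.0313]
Step 6: x=[3.7846 3.7985 8.7132 10.5829] v=[2.8013 -1.4795 -1.5798 1.3219]
Step 7: x=[4.2426 4.2840 7.1621 11.5265] v=[0.9160 0.9709 -3.1023 1.8871]
Step 8: x=[3.6503 5.4787 5.9825 12.1290] v=[-1.1846 2.3893 -2.3592 1.2049]

Answer: 3.6503 5.4787 5.9825 12.1290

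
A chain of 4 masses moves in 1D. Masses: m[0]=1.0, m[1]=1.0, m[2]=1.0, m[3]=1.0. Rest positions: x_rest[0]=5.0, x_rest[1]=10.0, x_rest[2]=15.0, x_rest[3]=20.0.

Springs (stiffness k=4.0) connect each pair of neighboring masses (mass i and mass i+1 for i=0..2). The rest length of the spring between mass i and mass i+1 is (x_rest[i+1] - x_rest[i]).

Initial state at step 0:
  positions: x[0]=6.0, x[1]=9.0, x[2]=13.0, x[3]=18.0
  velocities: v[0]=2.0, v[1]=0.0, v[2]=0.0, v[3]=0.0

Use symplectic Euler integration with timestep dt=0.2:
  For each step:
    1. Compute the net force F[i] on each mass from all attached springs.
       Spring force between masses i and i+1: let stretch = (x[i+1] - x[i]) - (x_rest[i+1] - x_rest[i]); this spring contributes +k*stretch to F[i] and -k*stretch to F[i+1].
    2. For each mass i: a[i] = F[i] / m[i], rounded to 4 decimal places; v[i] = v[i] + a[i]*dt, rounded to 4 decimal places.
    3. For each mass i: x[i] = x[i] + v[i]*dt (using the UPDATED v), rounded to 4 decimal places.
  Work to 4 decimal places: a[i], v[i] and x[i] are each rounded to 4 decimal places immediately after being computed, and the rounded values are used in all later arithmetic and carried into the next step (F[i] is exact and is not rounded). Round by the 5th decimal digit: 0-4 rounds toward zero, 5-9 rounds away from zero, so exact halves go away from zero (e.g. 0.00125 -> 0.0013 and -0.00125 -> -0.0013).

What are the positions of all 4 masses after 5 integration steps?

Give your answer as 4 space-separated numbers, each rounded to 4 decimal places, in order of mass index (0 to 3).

Step 0: x=[6.0000 9.0000 13.0000 18.0000] v=[2.0000 0.0000 0.0000 0.0000]
Step 1: x=[6.0800 9.1600 13.1600 18.0000] v=[0.4000 0.8000 0.8000 0.0000]
Step 2: x=[5.8528 9.4672 13.4544 18.0256] v=[-1.1360 1.5360 1.4720 0.1280]
Step 3: x=[5.4039 9.8340 13.8422 18.1198] v=[-2.2445 1.8342 1.9392 0.4710]
Step 4: x=[4.8638 10.1333 14.2731 18.3296] v=[-2.7004 1.4967 2.1547 1.0489]
Step 5: x=[4.3668 10.2519 14.6907 18.6903] v=[-2.4848 0.5929 2.0881 1.8037]

Answer: 4.3668 10.2519 14.6907 18.6903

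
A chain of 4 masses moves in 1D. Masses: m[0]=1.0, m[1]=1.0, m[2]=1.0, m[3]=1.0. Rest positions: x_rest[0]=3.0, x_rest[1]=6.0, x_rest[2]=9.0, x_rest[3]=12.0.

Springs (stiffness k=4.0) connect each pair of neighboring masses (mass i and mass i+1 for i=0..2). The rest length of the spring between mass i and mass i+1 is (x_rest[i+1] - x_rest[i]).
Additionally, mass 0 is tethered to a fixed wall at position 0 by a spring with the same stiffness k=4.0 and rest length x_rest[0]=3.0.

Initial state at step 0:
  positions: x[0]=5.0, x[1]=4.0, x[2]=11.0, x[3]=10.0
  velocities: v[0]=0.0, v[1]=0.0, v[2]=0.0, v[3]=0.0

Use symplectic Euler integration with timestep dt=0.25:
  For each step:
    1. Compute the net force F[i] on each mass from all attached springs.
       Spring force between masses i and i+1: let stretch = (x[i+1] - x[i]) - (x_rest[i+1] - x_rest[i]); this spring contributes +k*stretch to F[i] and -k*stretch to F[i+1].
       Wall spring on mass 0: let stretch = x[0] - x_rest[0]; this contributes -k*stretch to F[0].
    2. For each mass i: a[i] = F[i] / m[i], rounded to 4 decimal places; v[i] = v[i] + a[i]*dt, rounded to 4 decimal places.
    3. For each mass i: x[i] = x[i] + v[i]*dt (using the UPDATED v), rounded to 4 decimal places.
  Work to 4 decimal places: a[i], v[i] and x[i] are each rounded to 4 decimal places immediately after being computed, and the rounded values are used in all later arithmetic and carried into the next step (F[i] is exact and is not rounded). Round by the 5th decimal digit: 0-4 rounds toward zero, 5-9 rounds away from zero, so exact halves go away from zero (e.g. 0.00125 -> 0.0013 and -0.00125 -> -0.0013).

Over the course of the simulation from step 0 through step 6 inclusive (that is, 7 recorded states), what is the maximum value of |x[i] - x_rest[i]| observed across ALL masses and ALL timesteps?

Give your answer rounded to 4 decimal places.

Step 0: x=[5.0000 4.0000 11.0000 10.0000] v=[0.0000 0.0000 0.0000 0.0000]
Step 1: x=[3.5000 6.0000 9.0000 11.0000] v=[-6.0000 8.0000 -8.0000 4.0000]
Step 2: x=[1.7500 8.1250 6.7500 12.2500] v=[-7.0000 8.5000 -9.0000 5.0000]
Step 3: x=[1.1563 8.3125 6.2188 12.8750] v=[-2.3750 0.7500 -2.1250 2.5000]
Step 4: x=[2.0625 6.1875 7.8750 12.5860] v=[3.6249 -8.4999 6.6249 -1.1562]
Step 5: x=[3.4844 3.4532 10.2871 11.8692] v=[5.6874 -10.9374 9.6484 -2.8672]
Step 6: x=[4.0274 2.4351 11.3863 11.5069] v=[2.1718 -4.0723 4.3966 -1.4493]
Max displacement = 3.5649

Answer: 3.5649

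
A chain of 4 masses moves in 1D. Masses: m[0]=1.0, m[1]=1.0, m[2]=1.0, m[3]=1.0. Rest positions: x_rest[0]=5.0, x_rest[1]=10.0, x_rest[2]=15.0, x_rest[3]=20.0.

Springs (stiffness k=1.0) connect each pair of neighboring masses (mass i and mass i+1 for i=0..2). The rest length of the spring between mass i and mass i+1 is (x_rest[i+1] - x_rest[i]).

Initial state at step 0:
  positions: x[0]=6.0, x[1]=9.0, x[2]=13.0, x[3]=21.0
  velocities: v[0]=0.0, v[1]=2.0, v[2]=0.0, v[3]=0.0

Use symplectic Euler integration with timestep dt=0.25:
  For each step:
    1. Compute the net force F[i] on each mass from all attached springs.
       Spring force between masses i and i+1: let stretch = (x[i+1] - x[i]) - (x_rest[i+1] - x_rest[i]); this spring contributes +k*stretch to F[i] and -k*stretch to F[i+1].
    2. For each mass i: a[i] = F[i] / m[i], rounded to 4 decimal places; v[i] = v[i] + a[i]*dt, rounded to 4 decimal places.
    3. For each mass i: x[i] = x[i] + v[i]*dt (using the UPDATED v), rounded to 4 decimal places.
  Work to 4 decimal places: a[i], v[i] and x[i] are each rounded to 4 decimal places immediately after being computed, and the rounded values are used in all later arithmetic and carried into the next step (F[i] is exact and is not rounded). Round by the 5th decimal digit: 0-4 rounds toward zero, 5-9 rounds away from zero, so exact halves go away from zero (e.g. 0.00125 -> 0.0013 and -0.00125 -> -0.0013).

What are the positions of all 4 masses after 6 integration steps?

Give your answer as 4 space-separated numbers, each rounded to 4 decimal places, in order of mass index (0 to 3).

Step 0: x=[6.0000 9.0000 13.0000 21.0000] v=[0.0000 2.0000 0.0000 0.0000]
Step 1: x=[5.8750 9.5625 13.2500 20.8125] v=[-0.5000 2.2500 1.0000 -0.7500]
Step 2: x=[5.6680 10.1250 13.7422 20.4649] v=[-0.8281 2.2500 1.9688 -1.3906]
Step 3: x=[5.4270 10.6350 14.4285 20.0096] v=[-0.9639 2.0401 2.7452 -1.8213]
Step 4: x=[5.1990 11.0566 15.2265 19.5180] v=[-0.9119 1.6865 3.1921 -1.9666]
Step 5: x=[5.0246 11.3728 16.0321 19.0706] v=[-0.6975 1.2646 3.2225 -1.7895]
Step 6: x=[4.9345 11.5834 16.7364 18.7458] v=[-0.3605 0.8424 2.8173 -1.2991]

Answer: 4.9345 11.5834 16.7364 18.7458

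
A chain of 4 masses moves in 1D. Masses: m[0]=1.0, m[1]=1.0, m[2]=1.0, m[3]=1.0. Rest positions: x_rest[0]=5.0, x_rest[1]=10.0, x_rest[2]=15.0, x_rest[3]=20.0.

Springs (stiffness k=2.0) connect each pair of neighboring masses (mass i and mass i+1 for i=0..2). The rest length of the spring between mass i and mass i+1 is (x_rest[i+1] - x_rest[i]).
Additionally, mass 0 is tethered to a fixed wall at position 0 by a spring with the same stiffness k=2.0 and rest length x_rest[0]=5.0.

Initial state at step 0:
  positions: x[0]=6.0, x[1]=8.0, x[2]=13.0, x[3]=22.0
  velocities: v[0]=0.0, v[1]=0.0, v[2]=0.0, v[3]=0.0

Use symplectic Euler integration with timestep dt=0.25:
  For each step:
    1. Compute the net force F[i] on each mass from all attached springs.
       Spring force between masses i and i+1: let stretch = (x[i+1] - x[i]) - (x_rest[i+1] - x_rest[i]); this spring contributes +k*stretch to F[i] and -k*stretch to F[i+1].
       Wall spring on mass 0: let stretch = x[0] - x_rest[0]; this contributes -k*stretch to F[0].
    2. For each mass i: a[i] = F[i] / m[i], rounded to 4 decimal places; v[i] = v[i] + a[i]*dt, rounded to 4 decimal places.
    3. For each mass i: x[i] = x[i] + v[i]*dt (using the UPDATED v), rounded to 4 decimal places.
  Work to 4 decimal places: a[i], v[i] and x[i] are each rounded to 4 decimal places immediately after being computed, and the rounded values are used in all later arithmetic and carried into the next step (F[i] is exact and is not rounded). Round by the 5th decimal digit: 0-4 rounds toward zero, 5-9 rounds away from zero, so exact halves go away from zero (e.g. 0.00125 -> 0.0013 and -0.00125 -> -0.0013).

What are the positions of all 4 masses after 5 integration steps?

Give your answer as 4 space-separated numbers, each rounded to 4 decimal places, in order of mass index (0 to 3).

Answer: 3.1328 11.0334 16.5802 18.0242

Derivation:
Step 0: x=[6.0000 8.0000 13.0000 22.0000] v=[0.0000 0.0000 0.0000 0.0000]
Step 1: x=[5.5000 8.3750 13.5000 21.5000] v=[-2.0000 1.5000 2.0000 -2.0000]
Step 2: x=[4.6719 9.0313 14.3594 20.6250] v=[-3.3125 2.6250 3.4375 -3.5000]
Step 3: x=[3.8047 9.8087 15.3360 19.5918] v=[-3.4688 3.1094 3.9063 -4.1328]
Step 4: x=[3.2124 10.5265 16.1537 18.6516] v=[-2.3692 2.8711 3.2706 -3.7607]
Step 5: x=[3.1328 11.0334 16.5802 18.0242] v=[-0.3184 2.0277 1.7060 -2.5097]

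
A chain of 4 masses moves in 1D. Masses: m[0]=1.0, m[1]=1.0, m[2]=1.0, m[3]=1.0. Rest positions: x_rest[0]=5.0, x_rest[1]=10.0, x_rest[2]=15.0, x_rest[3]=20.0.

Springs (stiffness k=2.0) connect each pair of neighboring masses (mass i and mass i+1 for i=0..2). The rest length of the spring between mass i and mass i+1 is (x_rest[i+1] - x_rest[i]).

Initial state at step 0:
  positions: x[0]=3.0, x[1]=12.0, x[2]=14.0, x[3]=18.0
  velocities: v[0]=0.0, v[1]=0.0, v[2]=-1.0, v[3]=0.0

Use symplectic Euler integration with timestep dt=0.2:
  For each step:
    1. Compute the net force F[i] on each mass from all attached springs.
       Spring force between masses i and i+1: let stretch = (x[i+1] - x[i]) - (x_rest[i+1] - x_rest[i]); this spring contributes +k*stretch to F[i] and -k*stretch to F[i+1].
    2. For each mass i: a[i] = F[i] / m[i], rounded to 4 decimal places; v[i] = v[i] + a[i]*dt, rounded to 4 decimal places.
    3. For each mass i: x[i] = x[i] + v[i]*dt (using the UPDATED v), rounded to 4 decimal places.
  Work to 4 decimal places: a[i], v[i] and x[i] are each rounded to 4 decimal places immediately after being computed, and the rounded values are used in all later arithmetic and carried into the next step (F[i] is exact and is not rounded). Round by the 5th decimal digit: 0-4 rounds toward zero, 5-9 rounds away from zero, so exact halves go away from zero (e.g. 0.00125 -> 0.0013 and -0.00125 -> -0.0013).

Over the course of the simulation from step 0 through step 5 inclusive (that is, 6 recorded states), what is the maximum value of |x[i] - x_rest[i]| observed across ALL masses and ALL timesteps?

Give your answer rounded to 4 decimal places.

Step 0: x=[3.0000 12.0000 14.0000 18.0000] v=[0.0000 0.0000 -1.0000 0.0000]
Step 1: x=[3.3200 11.4400 13.9600 18.0800] v=[1.6000 -2.8000 -0.2000 0.4000]
Step 2: x=[3.8896 10.4320 14.0480 18.2304] v=[2.8480 -5.0400 0.4400 0.7520]
Step 3: x=[4.5826 9.1899 14.1813 18.4462] v=[3.4650 -6.2106 0.6666 1.0790]
Step 4: x=[5.2442 7.9785 14.2565 18.7208] v=[3.3079 -6.0570 0.3760 1.3730]
Step 5: x=[5.7245 7.0506 14.1866 19.0383] v=[2.4016 -4.6395 -0.3495 1.5873]
Max displacement = 2.9494

Answer: 2.9494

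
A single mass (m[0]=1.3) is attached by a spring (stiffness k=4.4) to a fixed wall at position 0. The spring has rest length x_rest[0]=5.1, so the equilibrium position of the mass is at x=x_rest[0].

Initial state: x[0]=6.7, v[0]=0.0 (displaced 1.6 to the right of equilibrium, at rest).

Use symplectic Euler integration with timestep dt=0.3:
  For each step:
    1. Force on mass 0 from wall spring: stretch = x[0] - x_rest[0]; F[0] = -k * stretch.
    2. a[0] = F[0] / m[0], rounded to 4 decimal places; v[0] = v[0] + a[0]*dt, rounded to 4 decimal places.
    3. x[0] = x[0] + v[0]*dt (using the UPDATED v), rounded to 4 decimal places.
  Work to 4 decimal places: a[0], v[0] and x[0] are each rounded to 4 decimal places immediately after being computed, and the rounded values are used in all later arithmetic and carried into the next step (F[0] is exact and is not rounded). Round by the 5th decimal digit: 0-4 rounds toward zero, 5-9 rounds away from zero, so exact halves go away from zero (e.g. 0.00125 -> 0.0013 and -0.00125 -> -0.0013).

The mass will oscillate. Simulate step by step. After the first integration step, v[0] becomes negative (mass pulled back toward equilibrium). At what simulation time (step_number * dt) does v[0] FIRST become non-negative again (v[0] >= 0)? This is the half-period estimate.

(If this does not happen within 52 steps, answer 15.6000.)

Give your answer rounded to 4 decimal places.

Answer: 1.8000

Derivation:
Step 0: x=[6.7000] v=[0.0000]
Step 1: x=[6.2126] v=[-1.6246]
Step 2: x=[5.3863] v=[-2.7543]
Step 3: x=[4.4728] v=[-3.0450]
Step 4: x=[3.7503] v=[-2.4082]
Step 5: x=[3.4390] v=[-1.0377]
Step 6: x=[3.6336] v=[0.6488]
First v>=0 after going negative at step 6, time=1.8000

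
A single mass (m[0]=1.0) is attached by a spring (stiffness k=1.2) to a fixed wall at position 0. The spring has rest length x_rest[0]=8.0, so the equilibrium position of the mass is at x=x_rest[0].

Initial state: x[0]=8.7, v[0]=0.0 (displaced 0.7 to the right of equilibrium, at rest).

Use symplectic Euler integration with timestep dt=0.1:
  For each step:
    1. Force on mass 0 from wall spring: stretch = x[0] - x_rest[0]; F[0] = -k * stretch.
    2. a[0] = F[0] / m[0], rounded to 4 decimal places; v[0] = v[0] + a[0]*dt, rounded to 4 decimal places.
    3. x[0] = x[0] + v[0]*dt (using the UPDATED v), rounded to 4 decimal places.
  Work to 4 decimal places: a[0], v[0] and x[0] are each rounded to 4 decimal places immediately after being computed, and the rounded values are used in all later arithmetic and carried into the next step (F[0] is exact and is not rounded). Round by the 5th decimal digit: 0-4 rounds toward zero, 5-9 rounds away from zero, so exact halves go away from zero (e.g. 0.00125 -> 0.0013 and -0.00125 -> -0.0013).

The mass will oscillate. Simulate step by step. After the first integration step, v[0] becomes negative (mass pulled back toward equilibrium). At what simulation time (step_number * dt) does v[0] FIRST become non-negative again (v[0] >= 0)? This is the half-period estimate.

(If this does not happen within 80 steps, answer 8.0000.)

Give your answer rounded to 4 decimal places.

Step 0: x=[8.7000] v=[0.0000]
Step 1: x=[8.6916] v=[-0.0840]
Step 2: x=[8.6749] v=[-0.1670]
Step 3: x=[8.6501] v=[-0.2480]
Step 4: x=[8.6175] v=[-0.3260]
Step 5: x=[8.5775] v=[-0.4001]
Step 6: x=[8.5306] v=[-0.4694]
Step 7: x=[8.4773] v=[-0.5331]
Step 8: x=[8.4183] v=[-0.5904]
Step 9: x=[8.3542] v=[-0.6406]
Step 10: x=[8.2859] v=[-0.6831]
Step 11: x=[8.2142] v=[-0.7174]
Step 12: x=[8.1399] v=[-0.7431]
Step 13: x=[8.0639] v=[-0.7599]
Step 14: x=[7.9871] v=[-0.7676]
Step 15: x=[7.9105] v=[-0.7661]
Step 16: x=[7.8350] v=[-0.7554]
Step 17: x=[7.7614] v=[-0.7356]
Step 18: x=[7.6907] v=[-0.7070]
Step 19: x=[7.6237] v=[-0.6699]
Step 20: x=[7.5612] v=[-0.6247]
Step 21: x=[7.5040] v=[-0.5720]
Step 22: x=[7.4528] v=[-0.5125]
Step 23: x=[7.4081] v=[-0.4468]
Step 24: x=[7.3705] v=[-0.3758]
Step 25: x=[7.3405] v=[-0.3003]
Step 26: x=[7.3184] v=[-0.2212]
Step 27: x=[7.3045] v=[-0.1394]
Step 28: x=[7.2989] v=[-0.0559]
Step 29: x=[7.3017] v=[0.0282]
First v>=0 after going negative at step 29, time=2.9000

Answer: 2.9000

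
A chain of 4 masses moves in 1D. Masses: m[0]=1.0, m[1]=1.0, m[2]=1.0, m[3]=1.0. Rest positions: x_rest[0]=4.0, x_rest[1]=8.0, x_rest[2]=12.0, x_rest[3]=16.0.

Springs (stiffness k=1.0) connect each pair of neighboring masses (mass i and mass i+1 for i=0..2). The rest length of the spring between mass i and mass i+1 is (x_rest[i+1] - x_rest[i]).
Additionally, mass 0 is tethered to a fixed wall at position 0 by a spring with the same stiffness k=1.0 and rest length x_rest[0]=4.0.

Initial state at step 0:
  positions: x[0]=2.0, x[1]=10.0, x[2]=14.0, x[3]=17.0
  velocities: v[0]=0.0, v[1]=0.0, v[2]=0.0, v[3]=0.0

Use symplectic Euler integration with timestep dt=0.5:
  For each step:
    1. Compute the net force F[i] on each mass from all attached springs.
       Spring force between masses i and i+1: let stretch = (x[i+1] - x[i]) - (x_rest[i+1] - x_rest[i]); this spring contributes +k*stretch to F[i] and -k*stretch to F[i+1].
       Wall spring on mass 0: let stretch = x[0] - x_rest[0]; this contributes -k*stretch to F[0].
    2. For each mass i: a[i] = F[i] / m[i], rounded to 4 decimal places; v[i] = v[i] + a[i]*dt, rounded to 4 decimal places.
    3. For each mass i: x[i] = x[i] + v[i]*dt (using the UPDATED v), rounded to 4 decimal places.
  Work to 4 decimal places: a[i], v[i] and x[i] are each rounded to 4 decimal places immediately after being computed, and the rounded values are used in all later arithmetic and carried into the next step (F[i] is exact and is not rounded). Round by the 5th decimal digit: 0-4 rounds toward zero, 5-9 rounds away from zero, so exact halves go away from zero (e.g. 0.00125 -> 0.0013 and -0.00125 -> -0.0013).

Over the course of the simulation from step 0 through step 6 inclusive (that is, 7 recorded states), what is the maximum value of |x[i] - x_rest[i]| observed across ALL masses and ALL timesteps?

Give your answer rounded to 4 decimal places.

Answer: 2.7032

Derivation:
Step 0: x=[2.0000 10.0000 14.0000 17.0000] v=[0.0000 0.0000 0.0000 0.0000]
Step 1: x=[3.5000 9.0000 13.7500 17.2500] v=[3.0000 -2.0000 -0.5000 0.5000]
Step 2: x=[5.5000 7.8125 13.1875 17.6250] v=[4.0000 -2.3750 -1.1250 0.7500]
Step 3: x=[6.7032 7.3906 12.3906 17.8907] v=[2.4063 -0.8438 -1.5938 0.5313]
Step 4: x=[6.4024 8.0469 11.7187 17.7813] v=[-0.6016 1.3125 -1.3438 -0.2188]
Step 5: x=[4.9121 9.2100 11.6445 17.1563] v=[-2.9806 2.3262 -0.1484 -1.2501]
Step 6: x=[3.2683 9.9073 12.3397 16.1533] v=[-3.2877 1.3945 1.3903 -2.0060]
Max displacement = 2.7032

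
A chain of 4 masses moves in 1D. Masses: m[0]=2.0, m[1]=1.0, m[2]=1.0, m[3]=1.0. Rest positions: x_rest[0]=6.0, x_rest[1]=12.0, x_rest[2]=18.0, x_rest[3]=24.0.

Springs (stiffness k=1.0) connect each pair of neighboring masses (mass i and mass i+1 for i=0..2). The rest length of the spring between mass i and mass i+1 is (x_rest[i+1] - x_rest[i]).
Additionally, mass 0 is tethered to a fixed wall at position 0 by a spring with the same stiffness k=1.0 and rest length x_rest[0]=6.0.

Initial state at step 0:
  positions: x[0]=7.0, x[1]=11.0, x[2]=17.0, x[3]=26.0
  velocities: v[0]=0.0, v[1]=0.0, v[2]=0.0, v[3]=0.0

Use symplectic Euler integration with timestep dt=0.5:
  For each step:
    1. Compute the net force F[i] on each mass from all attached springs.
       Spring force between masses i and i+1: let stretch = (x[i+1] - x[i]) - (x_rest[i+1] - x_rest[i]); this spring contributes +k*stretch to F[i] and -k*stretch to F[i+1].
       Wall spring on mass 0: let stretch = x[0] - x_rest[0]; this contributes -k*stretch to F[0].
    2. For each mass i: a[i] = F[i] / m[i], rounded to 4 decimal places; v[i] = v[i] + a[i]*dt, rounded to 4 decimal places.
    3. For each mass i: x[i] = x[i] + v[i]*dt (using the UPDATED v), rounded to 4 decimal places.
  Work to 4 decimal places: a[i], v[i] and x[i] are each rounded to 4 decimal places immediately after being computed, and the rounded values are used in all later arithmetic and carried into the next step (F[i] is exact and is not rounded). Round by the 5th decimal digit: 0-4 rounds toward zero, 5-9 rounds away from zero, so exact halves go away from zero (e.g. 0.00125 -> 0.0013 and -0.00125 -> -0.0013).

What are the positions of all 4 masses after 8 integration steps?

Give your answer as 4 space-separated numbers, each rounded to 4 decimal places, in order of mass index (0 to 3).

Answer: 6.9717 10.4915 16.9737 25.3448

Derivation:
Step 0: x=[7.0000 11.0000 17.0000 26.0000] v=[0.0000 0.0000 0.0000 0.0000]
Step 1: x=[6.6250 11.5000 17.7500 25.2500] v=[-0.7500 1.0000 1.5000 -1.5000]
Step 2: x=[6.0313 12.3438 18.8125 24.1250] v=[-1.1875 1.6875 2.1250 -2.2500]
Step 3: x=[5.4727 13.2266 19.5860 23.1719] v=[-1.1172 1.7656 1.5469 -1.9063]
Step 4: x=[5.1993 13.7608 19.6661 22.8223] v=[-0.5469 1.0684 0.1602 -0.6993]
Step 5: x=[5.3462 13.6310 19.0589 23.1836] v=[0.2937 -0.2597 -1.2144 0.7226]
Step 6: x=[5.8604 12.7869 18.1259 24.0138] v=[1.0284 -1.6882 -1.8660 1.6603]
Step 7: x=[6.5079 11.5459 17.3301 24.8720] v=[1.2950 -2.4820 -1.5916 1.7164]
Step 8: x=[6.9717 10.4915 16.9737 25.3448] v=[0.9275 -2.1089 -0.7128 0.9455]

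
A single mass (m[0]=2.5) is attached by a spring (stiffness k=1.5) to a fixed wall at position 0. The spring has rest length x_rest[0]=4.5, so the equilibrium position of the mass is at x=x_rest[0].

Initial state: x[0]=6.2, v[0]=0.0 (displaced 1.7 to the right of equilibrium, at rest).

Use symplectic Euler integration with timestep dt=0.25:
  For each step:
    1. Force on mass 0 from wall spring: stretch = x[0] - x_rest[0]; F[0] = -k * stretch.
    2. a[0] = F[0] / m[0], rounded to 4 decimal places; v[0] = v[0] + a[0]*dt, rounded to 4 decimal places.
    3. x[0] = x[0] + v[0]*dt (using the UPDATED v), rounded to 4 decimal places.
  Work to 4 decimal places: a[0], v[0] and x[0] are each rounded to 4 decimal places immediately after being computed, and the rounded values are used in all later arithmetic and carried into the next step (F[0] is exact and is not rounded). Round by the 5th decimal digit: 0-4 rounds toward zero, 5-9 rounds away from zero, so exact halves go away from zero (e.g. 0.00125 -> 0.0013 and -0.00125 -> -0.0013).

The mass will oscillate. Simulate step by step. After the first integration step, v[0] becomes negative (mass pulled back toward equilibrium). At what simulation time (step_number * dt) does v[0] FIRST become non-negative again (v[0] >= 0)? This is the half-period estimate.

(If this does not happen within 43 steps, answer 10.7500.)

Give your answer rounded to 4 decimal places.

Answer: 4.2500

Derivation:
Step 0: x=[6.2000] v=[0.0000]
Step 1: x=[6.1363] v=[-0.2550]
Step 2: x=[6.0112] v=[-0.5005]
Step 3: x=[5.8294] v=[-0.7272]
Step 4: x=[5.5978] v=[-0.9266]
Step 5: x=[5.3250] v=[-1.0913]
Step 6: x=[5.0212] v=[-1.2151]
Step 7: x=[4.6979] v=[-1.2933]
Step 8: x=[4.3672] v=[-1.3230]
Step 9: x=[4.0414] v=[-1.3031]
Step 10: x=[3.7328] v=[-1.2343]
Step 11: x=[3.4530] v=[-1.1192]
Step 12: x=[3.2125] v=[-0.9622]
Step 13: x=[3.0202] v=[-0.7691]
Step 14: x=[2.8834] v=[-0.5471]
Step 15: x=[2.8073] v=[-0.3046]
Step 16: x=[2.7946] v=[-0.0507]
Step 17: x=[2.8459] v=[0.2051]
First v>=0 after going negative at step 17, time=4.2500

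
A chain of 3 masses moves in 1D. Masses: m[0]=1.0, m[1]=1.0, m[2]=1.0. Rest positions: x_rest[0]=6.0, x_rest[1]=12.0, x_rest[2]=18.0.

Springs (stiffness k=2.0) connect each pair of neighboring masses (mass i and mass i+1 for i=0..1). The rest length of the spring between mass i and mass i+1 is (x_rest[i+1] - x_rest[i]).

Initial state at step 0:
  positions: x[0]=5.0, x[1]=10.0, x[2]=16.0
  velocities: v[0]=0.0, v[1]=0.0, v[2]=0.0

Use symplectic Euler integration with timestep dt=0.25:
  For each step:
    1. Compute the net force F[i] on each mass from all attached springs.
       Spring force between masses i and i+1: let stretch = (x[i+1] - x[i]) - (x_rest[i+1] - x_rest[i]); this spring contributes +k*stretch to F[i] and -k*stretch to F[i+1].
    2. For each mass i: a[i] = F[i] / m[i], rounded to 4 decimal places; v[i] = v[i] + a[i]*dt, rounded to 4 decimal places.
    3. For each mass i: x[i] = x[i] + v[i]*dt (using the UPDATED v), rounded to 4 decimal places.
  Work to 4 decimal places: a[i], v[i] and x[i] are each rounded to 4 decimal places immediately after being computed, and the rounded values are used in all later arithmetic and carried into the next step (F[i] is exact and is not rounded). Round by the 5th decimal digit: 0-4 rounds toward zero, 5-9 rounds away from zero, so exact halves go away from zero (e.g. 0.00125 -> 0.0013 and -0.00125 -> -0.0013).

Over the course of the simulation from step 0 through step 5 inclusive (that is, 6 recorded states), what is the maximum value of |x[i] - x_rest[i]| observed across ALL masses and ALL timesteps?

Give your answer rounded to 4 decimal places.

Step 0: x=[5.0000 10.0000 16.0000] v=[0.0000 0.0000 0.0000]
Step 1: x=[4.8750 10.1250 16.0000] v=[-0.5000 0.5000 0.0000]
Step 2: x=[4.6563 10.3281 16.0156] v=[-0.8750 0.8125 0.0625]
Step 3: x=[4.3965 10.5332 16.0703] v=[-1.0391 0.8204 0.2188]
Step 4: x=[4.1538 10.6634 16.1829] v=[-0.9708 0.5206 0.4503]
Step 5: x=[3.9748 10.6698 16.3556] v=[-0.7160 0.0256 0.6906]
Max displacement = 2.0252

Answer: 2.0252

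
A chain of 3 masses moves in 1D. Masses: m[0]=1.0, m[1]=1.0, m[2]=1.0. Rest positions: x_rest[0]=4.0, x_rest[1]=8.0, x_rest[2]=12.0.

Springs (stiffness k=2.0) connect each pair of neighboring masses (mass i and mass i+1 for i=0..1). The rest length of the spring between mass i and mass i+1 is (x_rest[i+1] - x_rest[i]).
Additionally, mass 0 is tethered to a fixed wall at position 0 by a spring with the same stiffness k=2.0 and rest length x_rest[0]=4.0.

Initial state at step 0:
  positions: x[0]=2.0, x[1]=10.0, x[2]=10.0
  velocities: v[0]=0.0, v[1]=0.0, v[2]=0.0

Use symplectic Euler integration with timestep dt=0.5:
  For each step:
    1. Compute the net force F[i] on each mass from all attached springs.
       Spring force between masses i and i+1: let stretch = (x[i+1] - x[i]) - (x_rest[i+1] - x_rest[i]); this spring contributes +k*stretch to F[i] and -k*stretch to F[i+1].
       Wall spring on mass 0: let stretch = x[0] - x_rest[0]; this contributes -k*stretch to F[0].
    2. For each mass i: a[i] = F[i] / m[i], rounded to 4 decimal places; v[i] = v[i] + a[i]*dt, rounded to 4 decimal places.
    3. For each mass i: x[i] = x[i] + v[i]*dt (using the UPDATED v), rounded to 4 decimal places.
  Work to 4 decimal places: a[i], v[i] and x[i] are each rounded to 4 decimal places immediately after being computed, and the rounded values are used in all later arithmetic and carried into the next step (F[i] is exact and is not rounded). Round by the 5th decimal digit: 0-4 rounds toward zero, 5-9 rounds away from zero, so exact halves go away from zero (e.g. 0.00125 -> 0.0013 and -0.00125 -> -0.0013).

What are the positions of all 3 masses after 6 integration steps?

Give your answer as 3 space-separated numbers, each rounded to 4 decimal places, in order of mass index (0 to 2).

Step 0: x=[2.0000 10.0000 10.0000] v=[0.0000 0.0000 0.0000]
Step 1: x=[5.0000 6.0000 12.0000] v=[6.0000 -8.0000 4.0000]
Step 2: x=[6.0000 4.5000 13.0000] v=[2.0000 -3.0000 2.0000]
Step 3: x=[3.2500 8.0000 11.7500] v=[-5.5000 7.0000 -2.5000]
Step 4: x=[1.2500 11.0000 10.6250] v=[-4.0000 6.0000 -2.2500]
Step 5: x=[3.5000 8.9375 11.6875] v=[4.5000 -4.1250 2.1250]
Step 6: x=[6.7188 5.5313 13.3750] v=[6.4375 -6.8125 3.3750]

Answer: 6.7188 5.5313 13.3750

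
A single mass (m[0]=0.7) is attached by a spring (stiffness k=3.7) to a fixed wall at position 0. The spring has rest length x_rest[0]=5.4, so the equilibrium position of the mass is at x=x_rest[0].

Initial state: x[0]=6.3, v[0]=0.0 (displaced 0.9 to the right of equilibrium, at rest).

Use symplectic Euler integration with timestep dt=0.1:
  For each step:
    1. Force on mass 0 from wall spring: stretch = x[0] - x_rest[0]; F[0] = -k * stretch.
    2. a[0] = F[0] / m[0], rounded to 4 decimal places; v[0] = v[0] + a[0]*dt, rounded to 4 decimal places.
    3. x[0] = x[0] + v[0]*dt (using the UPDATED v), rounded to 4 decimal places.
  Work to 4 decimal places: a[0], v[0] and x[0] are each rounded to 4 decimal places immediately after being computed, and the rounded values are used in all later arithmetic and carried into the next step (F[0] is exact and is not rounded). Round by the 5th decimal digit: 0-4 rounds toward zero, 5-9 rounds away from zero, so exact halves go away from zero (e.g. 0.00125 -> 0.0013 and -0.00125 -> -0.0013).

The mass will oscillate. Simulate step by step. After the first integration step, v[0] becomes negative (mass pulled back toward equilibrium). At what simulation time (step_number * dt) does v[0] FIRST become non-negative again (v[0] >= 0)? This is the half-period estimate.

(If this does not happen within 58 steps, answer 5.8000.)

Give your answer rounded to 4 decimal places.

Step 0: x=[6.3000] v=[0.0000]
Step 1: x=[6.2524] v=[-0.4757]
Step 2: x=[6.1598] v=[-0.9263]
Step 3: x=[6.0270] v=[-1.3279]
Step 4: x=[5.8611] v=[-1.6593]
Step 5: x=[5.6708] v=[-1.9030]
Step 6: x=[5.4662] v=[-2.0461]
Step 7: x=[5.2581] v=[-2.0811]
Step 8: x=[5.0575] v=[-2.0061]
Step 9: x=[4.8750] v=[-1.8251]
Step 10: x=[4.7202] v=[-1.5476]
Step 11: x=[4.6014] v=[-1.1883]
Step 12: x=[4.5248] v=[-0.7662]
Step 13: x=[4.4944] v=[-0.3036]
Step 14: x=[4.5119] v=[0.1751]
First v>=0 after going negative at step 14, time=1.4000

Answer: 1.4000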